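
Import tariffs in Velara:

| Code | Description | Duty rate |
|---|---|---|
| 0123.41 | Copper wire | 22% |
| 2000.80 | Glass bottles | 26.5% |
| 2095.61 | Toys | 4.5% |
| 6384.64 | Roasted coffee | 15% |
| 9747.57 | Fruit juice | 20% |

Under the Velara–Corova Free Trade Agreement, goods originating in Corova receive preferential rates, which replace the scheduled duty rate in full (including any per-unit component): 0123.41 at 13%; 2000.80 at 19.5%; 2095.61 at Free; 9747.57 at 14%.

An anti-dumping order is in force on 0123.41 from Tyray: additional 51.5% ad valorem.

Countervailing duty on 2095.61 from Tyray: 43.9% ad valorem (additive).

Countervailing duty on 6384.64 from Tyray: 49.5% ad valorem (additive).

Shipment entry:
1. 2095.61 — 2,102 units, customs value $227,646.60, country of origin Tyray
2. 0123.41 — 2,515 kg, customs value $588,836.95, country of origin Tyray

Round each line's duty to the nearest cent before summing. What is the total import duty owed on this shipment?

$542,976.11

Line 1 (2095.61, Tyray, 2,102 units, $227,646.60):
Base rate for 2095.61 is 4.5%.
2095.61 has an FTA preferential rate, but origin Tyray is not Corova; base rate stands.
Additional duty on 2095.61 from Tyray: +43.9%. Applied ad valorem rate: 4.5% + 43.9% = 48.4%.
Duty = $227,646.60 × 48.4% = $110,180.95.
Line 2 (0123.41, Tyray, 2,515 kg, $588,836.95):
Base rate for 0123.41 is 22%.
0123.41 has an FTA preferential rate, but origin Tyray is not Corova; base rate stands.
Additional duty on 0123.41 from Tyray: +51.5%. Applied ad valorem rate: 22% + 51.5% = 73.5%.
Duty = $588,836.95 × 73.5% = $432,795.16.
Total = $110,180.95 + $432,795.16 = $542,976.11.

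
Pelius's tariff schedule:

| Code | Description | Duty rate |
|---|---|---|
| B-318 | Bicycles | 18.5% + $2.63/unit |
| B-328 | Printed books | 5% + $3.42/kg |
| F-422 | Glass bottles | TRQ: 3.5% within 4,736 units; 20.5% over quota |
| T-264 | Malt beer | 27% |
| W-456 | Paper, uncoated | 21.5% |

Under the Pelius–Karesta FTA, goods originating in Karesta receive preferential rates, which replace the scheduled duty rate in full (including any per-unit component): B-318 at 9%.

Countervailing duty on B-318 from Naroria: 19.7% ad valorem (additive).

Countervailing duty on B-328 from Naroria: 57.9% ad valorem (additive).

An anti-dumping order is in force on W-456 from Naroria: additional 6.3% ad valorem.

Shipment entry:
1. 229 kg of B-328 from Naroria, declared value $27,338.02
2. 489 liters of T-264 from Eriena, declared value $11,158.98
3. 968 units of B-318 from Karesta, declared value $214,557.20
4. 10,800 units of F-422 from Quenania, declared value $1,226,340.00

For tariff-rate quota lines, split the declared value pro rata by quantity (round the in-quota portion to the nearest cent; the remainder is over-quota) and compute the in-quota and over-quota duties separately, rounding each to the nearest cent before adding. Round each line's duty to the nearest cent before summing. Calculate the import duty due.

Line 1 (B-328, Naroria, 229 kg, $27,338.02):
Base rate for B-328 is 5% + $3.42/kg.
Additional duty on B-328 from Naroria: +57.9%. Applied ad valorem rate: 5% + 57.9% = 62.9%.
Duty = $27,338.02 × 62.9% + 229 × $3.42 = $17,978.79.
Line 2 (T-264, Eriena, 489 liters, $11,158.98):
Base rate for T-264 is 27%.
Duty = $11,158.98 × 27% = $3,012.92.
Line 3 (B-318, Karesta, 968 units, $214,557.20):
Base rate for B-318 is 18.5% + $2.63/unit.
Origin Karesta qualifies under the Pelius–Karesta agreement and B-318 is covered: preferential rate 9% applies instead.
The additional-duty order on B-318 targets Naroria, not Karesta; it does not apply.
Duty = $214,557.20 × 9% = $19,310.15.
Line 4 (F-422, Quenania, 10,800 units, $1,226,340.00):
Code F-422 is under a tariff-rate quota (threshold 4,736 units). In-quota: 4,736 units at 3.5%; over-quota: 6,064 units at 20.5%.
Pro-rata value split: in-quota = $1,226,340.00 × 4,736/10,800 = $537,772.80; over-quota = $1,226,340.00 − $537,772.80 = $688,567.20.
In-quota duty = $537,772.80 × 3.5% = $18,822.05. Over-quota duty = $688,567.20 × 20.5% = $141,156.28.
Line duty = $18,822.05 + $141,156.28 = $159,978.33.
Total = $17,978.79 + $3,012.92 + $19,310.15 + $159,978.33 = $200,280.19.

$200,280.19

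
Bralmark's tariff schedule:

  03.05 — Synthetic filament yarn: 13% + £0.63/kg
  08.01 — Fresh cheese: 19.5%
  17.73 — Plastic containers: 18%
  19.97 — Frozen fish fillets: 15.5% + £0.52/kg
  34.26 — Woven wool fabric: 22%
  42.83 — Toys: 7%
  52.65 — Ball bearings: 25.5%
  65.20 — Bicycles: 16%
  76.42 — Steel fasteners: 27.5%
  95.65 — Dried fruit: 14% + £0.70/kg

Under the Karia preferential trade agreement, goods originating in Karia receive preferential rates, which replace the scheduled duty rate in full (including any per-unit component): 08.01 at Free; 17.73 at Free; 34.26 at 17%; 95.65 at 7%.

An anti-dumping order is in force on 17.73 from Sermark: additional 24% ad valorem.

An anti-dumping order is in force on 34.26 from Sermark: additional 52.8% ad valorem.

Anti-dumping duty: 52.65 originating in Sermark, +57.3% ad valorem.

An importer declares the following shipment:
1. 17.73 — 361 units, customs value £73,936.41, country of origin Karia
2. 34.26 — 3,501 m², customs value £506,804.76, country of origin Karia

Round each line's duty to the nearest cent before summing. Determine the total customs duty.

Line 1 (17.73, Karia, 361 units, £73,936.41):
Base rate for 17.73 is 18%.
Origin Karia qualifies under the Bralmark–Karia agreement and 17.73 is covered: preferential rate Free applies instead.
The additional-duty order on 17.73 targets Sermark, not Karia; it does not apply.
Duty = £73,936.41 × 0% = £0.00.
Line 2 (34.26, Karia, 3,501 m², £506,804.76):
Base rate for 34.26 is 22%.
Origin Karia qualifies under the Bralmark–Karia agreement and 34.26 is covered: preferential rate 17% applies instead.
The additional-duty order on 34.26 targets Sermark, not Karia; it does not apply.
Duty = £506,804.76 × 17% = £86,156.81.
Total = £0.00 + £86,156.81 = £86,156.81.

£86,156.81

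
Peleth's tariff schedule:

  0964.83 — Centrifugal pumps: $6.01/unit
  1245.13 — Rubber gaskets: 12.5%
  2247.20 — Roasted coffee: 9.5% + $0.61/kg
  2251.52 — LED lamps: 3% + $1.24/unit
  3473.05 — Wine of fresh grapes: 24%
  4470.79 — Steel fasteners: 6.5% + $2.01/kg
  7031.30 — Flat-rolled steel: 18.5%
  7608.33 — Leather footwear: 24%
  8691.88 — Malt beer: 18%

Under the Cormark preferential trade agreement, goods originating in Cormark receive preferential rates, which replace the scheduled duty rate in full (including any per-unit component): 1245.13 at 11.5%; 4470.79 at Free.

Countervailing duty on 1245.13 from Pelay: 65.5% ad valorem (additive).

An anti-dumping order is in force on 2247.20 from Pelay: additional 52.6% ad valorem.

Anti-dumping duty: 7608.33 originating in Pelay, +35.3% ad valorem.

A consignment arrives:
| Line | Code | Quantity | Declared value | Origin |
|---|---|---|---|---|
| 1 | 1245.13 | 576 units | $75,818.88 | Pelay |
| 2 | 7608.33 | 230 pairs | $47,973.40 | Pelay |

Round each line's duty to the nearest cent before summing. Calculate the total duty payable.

$87,586.96

Line 1 (1245.13, Pelay, 576 units, $75,818.88):
Base rate for 1245.13 is 12.5%.
1245.13 has an FTA preferential rate, but origin Pelay is not Cormark; base rate stands.
Additional duty on 1245.13 from Pelay: +65.5%. Applied ad valorem rate: 12.5% + 65.5% = 78%.
Duty = $75,818.88 × 78% = $59,138.73.
Line 2 (7608.33, Pelay, 230 pairs, $47,973.40):
Base rate for 7608.33 is 24%.
Additional duty on 7608.33 from Pelay: +35.3%. Applied ad valorem rate: 24% + 35.3% = 59.3%.
Duty = $47,973.40 × 59.3% = $28,448.23.
Total = $59,138.73 + $28,448.23 = $87,586.96.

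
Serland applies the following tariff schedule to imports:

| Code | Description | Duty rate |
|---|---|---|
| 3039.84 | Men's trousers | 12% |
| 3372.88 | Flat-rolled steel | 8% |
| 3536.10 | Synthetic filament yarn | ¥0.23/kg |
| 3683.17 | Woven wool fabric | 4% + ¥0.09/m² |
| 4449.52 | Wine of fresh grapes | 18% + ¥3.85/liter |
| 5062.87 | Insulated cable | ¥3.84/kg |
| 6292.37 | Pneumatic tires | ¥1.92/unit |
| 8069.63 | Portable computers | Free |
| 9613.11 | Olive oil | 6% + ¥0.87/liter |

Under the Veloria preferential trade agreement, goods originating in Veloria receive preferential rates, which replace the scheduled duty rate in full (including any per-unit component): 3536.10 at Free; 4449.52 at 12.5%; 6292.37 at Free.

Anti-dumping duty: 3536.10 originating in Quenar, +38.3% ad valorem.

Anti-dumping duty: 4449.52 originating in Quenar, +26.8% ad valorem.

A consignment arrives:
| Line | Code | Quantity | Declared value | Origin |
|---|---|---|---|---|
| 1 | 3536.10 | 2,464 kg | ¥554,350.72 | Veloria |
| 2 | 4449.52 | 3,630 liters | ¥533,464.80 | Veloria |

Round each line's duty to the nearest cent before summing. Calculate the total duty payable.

¥66,683.10

Line 1 (3536.10, Veloria, 2,464 kg, ¥554,350.72):
Base rate for 3536.10 is ¥0.23/kg.
Origin Veloria qualifies under the Serland–Veloria agreement and 3536.10 is covered: preferential rate Free applies instead.
The additional-duty order on 3536.10 targets Quenar, not Veloria; it does not apply.
Duty = ¥554,350.72 × 0% = ¥0.00.
Line 2 (4449.52, Veloria, 3,630 liters, ¥533,464.80):
Base rate for 4449.52 is 18% + ¥3.85/liter.
Origin Veloria qualifies under the Serland–Veloria agreement and 4449.52 is covered: preferential rate 12.5% applies instead.
The additional-duty order on 4449.52 targets Quenar, not Veloria; it does not apply.
Duty = ¥533,464.80 × 12.5% = ¥66,683.10.
Total = ¥0.00 + ¥66,683.10 = ¥66,683.10.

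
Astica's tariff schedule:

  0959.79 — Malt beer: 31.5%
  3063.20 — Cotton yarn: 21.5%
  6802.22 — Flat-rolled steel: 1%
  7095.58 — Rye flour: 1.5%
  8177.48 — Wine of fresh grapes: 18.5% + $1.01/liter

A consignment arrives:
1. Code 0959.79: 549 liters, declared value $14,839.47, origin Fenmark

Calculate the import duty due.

Line 1 (0959.79, Fenmark, 549 liters, $14,839.47):
Base rate for 0959.79 is 31.5%.
Duty = $14,839.47 × 31.5% = $4,674.43.

$4,674.43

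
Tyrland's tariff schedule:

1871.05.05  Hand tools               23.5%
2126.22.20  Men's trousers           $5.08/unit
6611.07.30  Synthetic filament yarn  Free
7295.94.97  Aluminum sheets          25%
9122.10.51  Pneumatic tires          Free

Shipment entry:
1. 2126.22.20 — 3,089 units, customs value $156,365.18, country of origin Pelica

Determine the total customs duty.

Line 1 (2126.22.20, Pelica, 3,089 units, $156,365.18):
Base rate for 2126.22.20 is $5.08/unit.
Duty = 3,089 × $5.08 = $15,692.12.

$15,692.12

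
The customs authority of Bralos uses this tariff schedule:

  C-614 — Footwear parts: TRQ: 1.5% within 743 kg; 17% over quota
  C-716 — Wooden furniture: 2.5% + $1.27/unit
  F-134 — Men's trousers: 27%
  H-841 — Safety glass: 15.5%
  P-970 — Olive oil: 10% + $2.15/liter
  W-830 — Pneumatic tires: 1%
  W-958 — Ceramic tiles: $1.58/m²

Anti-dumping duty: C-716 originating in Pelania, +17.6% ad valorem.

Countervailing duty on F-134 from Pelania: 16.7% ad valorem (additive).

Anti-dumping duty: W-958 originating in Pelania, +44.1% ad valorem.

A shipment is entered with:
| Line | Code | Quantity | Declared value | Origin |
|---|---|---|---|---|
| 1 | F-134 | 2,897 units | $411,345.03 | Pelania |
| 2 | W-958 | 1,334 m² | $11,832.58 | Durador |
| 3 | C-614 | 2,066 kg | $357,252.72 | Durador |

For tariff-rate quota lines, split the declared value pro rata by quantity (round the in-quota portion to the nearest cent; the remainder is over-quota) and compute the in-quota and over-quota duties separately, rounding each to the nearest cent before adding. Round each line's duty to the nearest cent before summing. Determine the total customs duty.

$222,684.13

Line 1 (F-134, Pelania, 2,897 units, $411,345.03):
Base rate for F-134 is 27%.
Additional duty on F-134 from Pelania: +16.7%. Applied ad valorem rate: 27% + 16.7% = 43.7%.
Duty = $411,345.03 × 43.7% = $179,757.78.
Line 2 (W-958, Durador, 1,334 m², $11,832.58):
Base rate for W-958 is $1.58/m².
The additional-duty order on W-958 targets Pelania, not Durador; it does not apply.
Duty = 1,334 × $1.58 = $2,107.72.
Line 3 (C-614, Durador, 2,066 kg, $357,252.72):
Code C-614 is under a tariff-rate quota (threshold 743 kg). In-quota: 743 kg at 1.5%; over-quota: 1,323 kg at 17%.
Pro-rata value split: in-quota = $357,252.72 × 743/2,066 = $128,479.56; over-quota = $357,252.72 − $128,479.56 = $228,773.16.
In-quota duty = $128,479.56 × 1.5% = $1,927.19. Over-quota duty = $228,773.16 × 17% = $38,891.44.
Line duty = $1,927.19 + $38,891.44 = $40,818.63.
Total = $179,757.78 + $2,107.72 + $40,818.63 = $222,684.13.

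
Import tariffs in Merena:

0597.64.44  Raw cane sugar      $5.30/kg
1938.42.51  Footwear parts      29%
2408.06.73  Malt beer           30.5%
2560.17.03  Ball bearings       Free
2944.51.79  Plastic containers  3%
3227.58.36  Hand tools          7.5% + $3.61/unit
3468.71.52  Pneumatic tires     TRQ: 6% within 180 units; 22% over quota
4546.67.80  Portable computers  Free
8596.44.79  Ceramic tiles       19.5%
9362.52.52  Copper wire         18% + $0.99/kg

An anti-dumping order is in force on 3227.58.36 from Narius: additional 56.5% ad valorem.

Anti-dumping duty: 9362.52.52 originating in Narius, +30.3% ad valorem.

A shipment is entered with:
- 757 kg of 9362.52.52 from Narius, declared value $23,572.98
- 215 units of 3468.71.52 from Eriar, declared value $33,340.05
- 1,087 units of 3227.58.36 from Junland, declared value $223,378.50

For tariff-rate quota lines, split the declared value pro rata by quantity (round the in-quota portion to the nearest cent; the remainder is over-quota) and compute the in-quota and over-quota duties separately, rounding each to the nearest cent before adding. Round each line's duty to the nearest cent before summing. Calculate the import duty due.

$35,681.44

Line 1 (9362.52.52, Narius, 757 kg, $23,572.98):
Base rate for 9362.52.52 is 18% + $0.99/kg.
Additional duty on 9362.52.52 from Narius: +30.3%. Applied ad valorem rate: 18% + 30.3% = 48.3%.
Duty = $23,572.98 × 48.3% + 757 × $0.99 = $12,135.18.
Line 2 (3468.71.52, Eriar, 215 units, $33,340.05):
Code 3468.71.52 is under a tariff-rate quota (threshold 180 units). In-quota: 180 units at 6%; over-quota: 35 units at 22%.
Pro-rata value split: in-quota = $33,340.05 × 180/215 = $27,912.60; over-quota = $33,340.05 − $27,912.60 = $5,427.45.
In-quota duty = $27,912.60 × 6% = $1,674.76. Over-quota duty = $5,427.45 × 22% = $1,194.04.
Line duty = $1,674.76 + $1,194.04 = $2,868.80.
Line 3 (3227.58.36, Junland, 1,087 units, $223,378.50):
Base rate for 3227.58.36 is 7.5% + $3.61/unit.
The additional-duty order on 3227.58.36 targets Narius, not Junland; it does not apply.
Duty = $223,378.50 × 7.5% + 1,087 × $3.61 = $20,677.46.
Total = $12,135.18 + $2,868.80 + $20,677.46 = $35,681.44.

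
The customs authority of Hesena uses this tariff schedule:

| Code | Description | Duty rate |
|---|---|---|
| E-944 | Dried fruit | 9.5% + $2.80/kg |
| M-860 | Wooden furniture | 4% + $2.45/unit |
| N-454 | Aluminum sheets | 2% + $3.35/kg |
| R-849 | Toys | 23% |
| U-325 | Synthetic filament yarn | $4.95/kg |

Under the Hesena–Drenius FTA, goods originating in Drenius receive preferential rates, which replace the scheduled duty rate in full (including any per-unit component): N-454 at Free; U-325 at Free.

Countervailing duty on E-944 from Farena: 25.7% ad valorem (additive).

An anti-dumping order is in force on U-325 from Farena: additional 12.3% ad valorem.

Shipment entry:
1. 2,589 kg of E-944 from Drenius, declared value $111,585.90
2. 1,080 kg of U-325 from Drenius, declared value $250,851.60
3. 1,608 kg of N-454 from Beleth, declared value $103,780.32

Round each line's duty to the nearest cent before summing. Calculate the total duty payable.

$25,312.27

Line 1 (E-944, Drenius, 2,589 kg, $111,585.90):
Base rate for E-944 is 9.5% + $2.80/kg.
Origin Drenius is the FTA partner but E-944 is not on the preference list; base rate stands.
The additional-duty order on E-944 targets Farena, not Drenius; it does not apply.
Duty = $111,585.90 × 9.5% + 2,589 × $2.80 = $17,849.86.
Line 2 (U-325, Drenius, 1,080 kg, $250,851.60):
Base rate for U-325 is $4.95/kg.
Origin Drenius qualifies under the Hesena–Drenius agreement and U-325 is covered: preferential rate Free applies instead.
The additional-duty order on U-325 targets Farena, not Drenius; it does not apply.
Duty = $250,851.60 × 0% = $0.00.
Line 3 (N-454, Beleth, 1,608 kg, $103,780.32):
Base rate for N-454 is 2% + $3.35/kg.
N-454 has an FTA preferential rate, but origin Beleth is not Drenius; base rate stands.
Duty = $103,780.32 × 2% + 1,608 × $3.35 = $7,462.41.
Total = $17,849.86 + $0.00 + $7,462.41 = $25,312.27.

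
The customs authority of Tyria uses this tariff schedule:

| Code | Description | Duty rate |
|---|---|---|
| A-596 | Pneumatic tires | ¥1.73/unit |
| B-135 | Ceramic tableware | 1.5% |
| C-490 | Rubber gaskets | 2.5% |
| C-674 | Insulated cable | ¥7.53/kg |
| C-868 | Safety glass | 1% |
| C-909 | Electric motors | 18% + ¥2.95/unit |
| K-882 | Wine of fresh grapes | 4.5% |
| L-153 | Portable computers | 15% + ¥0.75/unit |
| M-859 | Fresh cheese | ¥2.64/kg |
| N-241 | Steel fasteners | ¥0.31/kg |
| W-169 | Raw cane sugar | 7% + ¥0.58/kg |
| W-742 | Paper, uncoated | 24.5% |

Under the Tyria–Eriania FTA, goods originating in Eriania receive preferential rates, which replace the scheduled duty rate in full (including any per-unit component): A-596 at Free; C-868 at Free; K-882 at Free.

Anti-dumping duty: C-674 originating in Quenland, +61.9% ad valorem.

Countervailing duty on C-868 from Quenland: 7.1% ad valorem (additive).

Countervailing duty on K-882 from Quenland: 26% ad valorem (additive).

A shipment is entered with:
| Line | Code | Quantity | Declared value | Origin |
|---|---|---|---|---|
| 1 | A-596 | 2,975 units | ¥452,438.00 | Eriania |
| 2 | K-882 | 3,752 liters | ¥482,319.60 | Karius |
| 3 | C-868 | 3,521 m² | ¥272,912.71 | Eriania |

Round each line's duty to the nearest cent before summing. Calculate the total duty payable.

Line 1 (A-596, Eriania, 2,975 units, ¥452,438.00):
Base rate for A-596 is ¥1.73/unit.
Origin Eriania qualifies under the Tyria–Eriania agreement and A-596 is covered: preferential rate Free applies instead.
Duty = ¥452,438.00 × 0% = ¥0.00.
Line 2 (K-882, Karius, 3,752 liters, ¥482,319.60):
Base rate for K-882 is 4.5%.
K-882 has an FTA preferential rate, but origin Karius is not Eriania; base rate stands.
The additional-duty order on K-882 targets Quenland, not Karius; it does not apply.
Duty = ¥482,319.60 × 4.5% = ¥21,704.38.
Line 3 (C-868, Eriania, 3,521 m², ¥272,912.71):
Base rate for C-868 is 1%.
Origin Eriania qualifies under the Tyria–Eriania agreement and C-868 is covered: preferential rate Free applies instead.
The additional-duty order on C-868 targets Quenland, not Eriania; it does not apply.
Duty = ¥272,912.71 × 0% = ¥0.00.
Total = ¥0.00 + ¥21,704.38 + ¥0.00 = ¥21,704.38.

¥21,704.38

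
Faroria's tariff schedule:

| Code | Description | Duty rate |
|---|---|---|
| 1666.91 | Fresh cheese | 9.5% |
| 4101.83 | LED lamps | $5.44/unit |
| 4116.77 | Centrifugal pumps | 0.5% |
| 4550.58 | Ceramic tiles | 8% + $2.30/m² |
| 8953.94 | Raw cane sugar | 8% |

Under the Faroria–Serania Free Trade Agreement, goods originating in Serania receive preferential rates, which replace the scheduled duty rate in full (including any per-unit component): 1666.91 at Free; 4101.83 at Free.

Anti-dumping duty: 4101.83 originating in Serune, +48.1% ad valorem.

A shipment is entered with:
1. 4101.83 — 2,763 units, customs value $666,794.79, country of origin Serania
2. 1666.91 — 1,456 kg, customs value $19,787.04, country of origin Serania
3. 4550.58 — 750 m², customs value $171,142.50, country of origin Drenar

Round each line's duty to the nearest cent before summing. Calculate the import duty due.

$15,416.40

Line 1 (4101.83, Serania, 2,763 units, $666,794.79):
Base rate for 4101.83 is $5.44/unit.
Origin Serania qualifies under the Faroria–Serania agreement and 4101.83 is covered: preferential rate Free applies instead.
The additional-duty order on 4101.83 targets Serune, not Serania; it does not apply.
Duty = $666,794.79 × 0% = $0.00.
Line 2 (1666.91, Serania, 1,456 kg, $19,787.04):
Base rate for 1666.91 is 9.5%.
Origin Serania qualifies under the Faroria–Serania agreement and 1666.91 is covered: preferential rate Free applies instead.
Duty = $19,787.04 × 0% = $0.00.
Line 3 (4550.58, Drenar, 750 m², $171,142.50):
Base rate for 4550.58 is 8% + $2.30/m².
Duty = $171,142.50 × 8% + 750 × $2.30 = $15,416.40.
Total = $0.00 + $0.00 + $15,416.40 = $15,416.40.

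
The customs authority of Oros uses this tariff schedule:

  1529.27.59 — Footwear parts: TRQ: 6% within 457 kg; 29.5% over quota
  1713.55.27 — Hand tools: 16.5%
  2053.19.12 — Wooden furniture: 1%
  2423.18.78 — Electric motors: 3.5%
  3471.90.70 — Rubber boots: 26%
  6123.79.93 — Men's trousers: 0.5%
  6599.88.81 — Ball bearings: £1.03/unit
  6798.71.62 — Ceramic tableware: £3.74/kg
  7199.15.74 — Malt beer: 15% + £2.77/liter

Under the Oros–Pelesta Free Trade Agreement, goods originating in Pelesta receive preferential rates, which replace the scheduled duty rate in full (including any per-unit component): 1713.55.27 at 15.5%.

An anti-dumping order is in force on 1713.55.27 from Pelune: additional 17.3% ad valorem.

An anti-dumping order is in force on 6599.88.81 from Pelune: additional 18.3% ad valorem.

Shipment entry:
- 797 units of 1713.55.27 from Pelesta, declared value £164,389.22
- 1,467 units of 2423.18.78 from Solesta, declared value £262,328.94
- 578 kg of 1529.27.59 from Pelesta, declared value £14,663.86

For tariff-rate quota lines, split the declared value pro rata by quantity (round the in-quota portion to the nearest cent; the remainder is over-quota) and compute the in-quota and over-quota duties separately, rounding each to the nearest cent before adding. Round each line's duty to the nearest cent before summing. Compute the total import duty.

Line 1 (1713.55.27, Pelesta, 797 units, £164,389.22):
Base rate for 1713.55.27 is 16.5%.
Origin Pelesta qualifies under the Oros–Pelesta agreement and 1713.55.27 is covered: preferential rate 15.5% applies instead.
The additional-duty order on 1713.55.27 targets Pelune, not Pelesta; it does not apply.
Duty = £164,389.22 × 15.5% = £25,480.33.
Line 2 (2423.18.78, Solesta, 1,467 units, £262,328.94):
Base rate for 2423.18.78 is 3.5%.
Duty = £262,328.94 × 3.5% = £9,181.51.
Line 3 (1529.27.59, Pelesta, 578 kg, £14,663.86):
Code 1529.27.59 is under a tariff-rate quota (threshold 457 kg). In-quota: 457 kg at 6%; over-quota: 121 kg at 29.5%.
Pro-rata value split: in-quota = £14,663.86 × 457/578 = £11,594.09; over-quota = £14,663.86 − £11,594.09 = £3,069.77.
In-quota duty = £11,594.09 × 6% = £695.65. Over-quota duty = £3,069.77 × 29.5% = £905.58.
Line duty = £695.65 + £905.58 = £1,601.23.
Total = £25,480.33 + £9,181.51 + £1,601.23 = £36,263.07.

£36,263.07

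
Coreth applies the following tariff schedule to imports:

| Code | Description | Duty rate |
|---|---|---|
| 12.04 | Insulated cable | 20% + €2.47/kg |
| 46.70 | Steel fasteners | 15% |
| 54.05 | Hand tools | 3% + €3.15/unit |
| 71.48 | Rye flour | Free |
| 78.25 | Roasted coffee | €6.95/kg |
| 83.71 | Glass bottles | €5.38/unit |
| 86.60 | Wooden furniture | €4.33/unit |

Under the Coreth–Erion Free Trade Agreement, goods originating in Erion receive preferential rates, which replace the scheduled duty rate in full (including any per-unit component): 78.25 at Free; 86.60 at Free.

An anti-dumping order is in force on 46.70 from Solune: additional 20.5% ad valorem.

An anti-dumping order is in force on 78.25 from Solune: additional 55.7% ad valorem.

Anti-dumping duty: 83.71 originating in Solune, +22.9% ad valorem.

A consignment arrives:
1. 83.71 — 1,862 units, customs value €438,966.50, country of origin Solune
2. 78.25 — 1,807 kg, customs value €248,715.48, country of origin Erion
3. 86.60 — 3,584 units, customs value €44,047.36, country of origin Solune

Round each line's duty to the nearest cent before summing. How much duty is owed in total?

Line 1 (83.71, Solune, 1,862 units, €438,966.50):
Base rate for 83.71 is €5.38/unit.
Additional duty on 83.71 from Solune: +22.9% ad valorem. Applied ad valorem rate = 22.9%.
Duty = €438,966.50 × 22.9% + 1,862 × €5.38 = €110,540.89.
Line 2 (78.25, Erion, 1,807 kg, €248,715.48):
Base rate for 78.25 is €6.95/kg.
Origin Erion qualifies under the Coreth–Erion agreement and 78.25 is covered: preferential rate Free applies instead.
The additional-duty order on 78.25 targets Solune, not Erion; it does not apply.
Duty = €248,715.48 × 0% = €0.00.
Line 3 (86.60, Solune, 3,584 units, €44,047.36):
Base rate for 86.60 is €4.33/unit.
86.60 has an FTA preferential rate, but origin Solune is not Erion; base rate stands.
Duty = 3,584 × €4.33 = €15,518.72.
Total = €110,540.89 + €0.00 + €15,518.72 = €126,059.61.

€126,059.61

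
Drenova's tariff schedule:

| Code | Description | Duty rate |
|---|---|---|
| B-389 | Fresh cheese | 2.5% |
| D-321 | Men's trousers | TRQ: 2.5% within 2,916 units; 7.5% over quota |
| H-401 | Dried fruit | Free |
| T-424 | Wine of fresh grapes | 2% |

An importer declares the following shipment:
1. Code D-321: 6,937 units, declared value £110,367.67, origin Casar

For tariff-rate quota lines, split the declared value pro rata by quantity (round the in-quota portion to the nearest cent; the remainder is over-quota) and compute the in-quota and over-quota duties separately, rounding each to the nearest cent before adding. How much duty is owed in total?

£5,957.90

Line 1 (D-321, Casar, 6,937 units, £110,367.67):
Code D-321 is under a tariff-rate quota (threshold 2,916 units). In-quota: 2,916 units at 2.5%; over-quota: 4,021 units at 7.5%.
Pro-rata value split: in-quota = £110,367.67 × 2,916/6,937 = £46,393.56; over-quota = £110,367.67 − £46,393.56 = £63,974.11.
In-quota duty = £46,393.56 × 2.5% = £1,159.84. Over-quota duty = £63,974.11 × 7.5% = £4,798.06.
Line duty = £1,159.84 + £4,798.06 = £5,957.90.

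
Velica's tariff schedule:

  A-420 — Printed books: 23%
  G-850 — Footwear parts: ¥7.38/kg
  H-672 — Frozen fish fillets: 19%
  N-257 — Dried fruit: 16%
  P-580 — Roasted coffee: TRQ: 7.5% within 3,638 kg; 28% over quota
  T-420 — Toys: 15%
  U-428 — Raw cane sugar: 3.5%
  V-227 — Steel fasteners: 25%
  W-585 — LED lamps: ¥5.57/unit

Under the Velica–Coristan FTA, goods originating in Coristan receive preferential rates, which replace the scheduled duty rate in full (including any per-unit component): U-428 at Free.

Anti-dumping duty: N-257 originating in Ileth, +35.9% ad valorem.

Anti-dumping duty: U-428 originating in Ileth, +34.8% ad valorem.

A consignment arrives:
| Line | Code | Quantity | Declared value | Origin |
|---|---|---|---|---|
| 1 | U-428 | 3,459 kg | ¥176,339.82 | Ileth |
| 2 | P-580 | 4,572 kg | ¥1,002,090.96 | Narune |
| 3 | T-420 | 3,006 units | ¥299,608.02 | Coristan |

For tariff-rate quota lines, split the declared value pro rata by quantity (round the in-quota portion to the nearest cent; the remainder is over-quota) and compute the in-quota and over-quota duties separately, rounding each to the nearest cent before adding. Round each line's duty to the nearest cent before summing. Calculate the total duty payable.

¥229,602.56

Line 1 (U-428, Ileth, 3,459 kg, ¥176,339.82):
Base rate for U-428 is 3.5%.
U-428 has an FTA preferential rate, but origin Ileth is not Coristan; base rate stands.
Additional duty on U-428 from Ileth: +34.8%. Applied ad valorem rate: 3.5% + 34.8% = 38.3%.
Duty = ¥176,339.82 × 38.3% = ¥67,538.15.
Line 2 (P-580, Narune, 4,572 kg, ¥1,002,090.96):
Code P-580 is under a tariff-rate quota (threshold 3,638 kg). In-quota: 3,638 kg at 7.5%; over-quota: 934 kg at 28%.
Pro-rata value split: in-quota = ¥1,002,090.96 × 3,638/4,572 = ¥797,376.84; over-quota = ¥1,002,090.96 − ¥797,376.84 = ¥204,714.12.
In-quota duty = ¥797,376.84 × 7.5% = ¥59,803.26. Over-quota duty = ¥204,714.12 × 28% = ¥57,319.95.
Line duty = ¥59,803.26 + ¥57,319.95 = ¥117,123.21.
Line 3 (T-420, Coristan, 3,006 units, ¥299,608.02):
Base rate for T-420 is 15%.
Origin Coristan is the FTA partner but T-420 is not on the preference list; base rate stands.
Duty = ¥299,608.02 × 15% = ¥44,941.20.
Total = ¥67,538.15 + ¥117,123.21 + ¥44,941.20 = ¥229,602.56.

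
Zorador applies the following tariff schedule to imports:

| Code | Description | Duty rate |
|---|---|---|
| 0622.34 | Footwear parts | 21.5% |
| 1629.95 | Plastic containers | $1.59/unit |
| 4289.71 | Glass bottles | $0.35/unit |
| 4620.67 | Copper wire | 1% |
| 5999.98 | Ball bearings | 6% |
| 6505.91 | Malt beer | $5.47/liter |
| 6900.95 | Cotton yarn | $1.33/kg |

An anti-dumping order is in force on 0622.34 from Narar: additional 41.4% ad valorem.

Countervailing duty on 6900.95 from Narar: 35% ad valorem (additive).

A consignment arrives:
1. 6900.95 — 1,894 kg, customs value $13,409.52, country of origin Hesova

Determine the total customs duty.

Line 1 (6900.95, Hesova, 1,894 kg, $13,409.52):
Base rate for 6900.95 is $1.33/kg.
The additional-duty order on 6900.95 targets Narar, not Hesova; it does not apply.
Duty = 1,894 × $1.33 = $2,519.02.

$2,519.02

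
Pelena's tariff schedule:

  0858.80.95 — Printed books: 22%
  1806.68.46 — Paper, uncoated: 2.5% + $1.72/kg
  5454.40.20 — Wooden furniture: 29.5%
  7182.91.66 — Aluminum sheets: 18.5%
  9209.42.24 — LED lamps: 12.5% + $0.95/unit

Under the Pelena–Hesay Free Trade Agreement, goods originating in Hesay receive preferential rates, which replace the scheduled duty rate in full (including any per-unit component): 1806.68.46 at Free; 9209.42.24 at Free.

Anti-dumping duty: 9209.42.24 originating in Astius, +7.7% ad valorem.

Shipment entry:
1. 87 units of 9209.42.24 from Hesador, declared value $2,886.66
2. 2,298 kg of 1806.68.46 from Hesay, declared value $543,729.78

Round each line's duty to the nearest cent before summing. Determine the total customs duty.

$443.48

Line 1 (9209.42.24, Hesador, 87 units, $2,886.66):
Base rate for 9209.42.24 is 12.5% + $0.95/unit.
9209.42.24 has an FTA preferential rate, but origin Hesador is not Hesay; base rate stands.
The additional-duty order on 9209.42.24 targets Astius, not Hesador; it does not apply.
Duty = $2,886.66 × 12.5% + 87 × $0.95 = $443.48.
Line 2 (1806.68.46, Hesay, 2,298 kg, $543,729.78):
Base rate for 1806.68.46 is 2.5% + $1.72/kg.
Origin Hesay qualifies under the Pelena–Hesay agreement and 1806.68.46 is covered: preferential rate Free applies instead.
Duty = $543,729.78 × 0% = $0.00.
Total = $443.48 + $0.00 = $443.48.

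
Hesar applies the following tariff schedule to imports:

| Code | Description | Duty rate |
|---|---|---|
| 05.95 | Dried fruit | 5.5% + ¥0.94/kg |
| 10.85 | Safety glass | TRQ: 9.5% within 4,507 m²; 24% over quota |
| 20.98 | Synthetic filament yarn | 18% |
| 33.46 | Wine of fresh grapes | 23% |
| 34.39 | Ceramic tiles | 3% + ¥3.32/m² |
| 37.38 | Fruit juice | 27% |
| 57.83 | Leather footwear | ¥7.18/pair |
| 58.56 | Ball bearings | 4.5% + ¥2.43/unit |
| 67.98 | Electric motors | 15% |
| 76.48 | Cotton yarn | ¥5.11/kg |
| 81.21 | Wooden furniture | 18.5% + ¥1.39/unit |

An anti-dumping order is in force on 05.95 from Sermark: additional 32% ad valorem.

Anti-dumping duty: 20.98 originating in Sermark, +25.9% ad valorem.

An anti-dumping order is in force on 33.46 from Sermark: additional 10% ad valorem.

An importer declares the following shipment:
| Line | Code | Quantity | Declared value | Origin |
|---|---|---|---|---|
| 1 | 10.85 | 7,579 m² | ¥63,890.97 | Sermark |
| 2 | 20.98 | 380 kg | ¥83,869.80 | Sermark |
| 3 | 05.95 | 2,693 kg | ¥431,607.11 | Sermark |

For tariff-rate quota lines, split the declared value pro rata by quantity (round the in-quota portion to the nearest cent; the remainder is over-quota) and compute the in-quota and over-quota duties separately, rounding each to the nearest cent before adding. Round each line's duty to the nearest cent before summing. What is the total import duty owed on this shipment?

¥211,027.63

Line 1 (10.85, Sermark, 7,579 m², ¥63,890.97):
Code 10.85 is under a tariff-rate quota (threshold 4,507 m²). In-quota: 4,507 m² at 9.5%; over-quota: 3,072 m² at 24%.
Pro-rata value split: in-quota = ¥63,890.97 × 4,507/7,579 = ¥37,994.01; over-quota = ¥63,890.97 − ¥37,994.01 = ¥25,896.96.
In-quota duty = ¥37,994.01 × 9.5% = ¥3,609.43. Over-quota duty = ¥25,896.96 × 24% = ¥6,215.27.
Line duty = ¥3,609.43 + ¥6,215.27 = ¥9,824.70.
Line 2 (20.98, Sermark, 380 kg, ¥83,869.80):
Base rate for 20.98 is 18%.
Additional duty on 20.98 from Sermark: +25.9%. Applied ad valorem rate: 18% + 25.9% = 43.9%.
Duty = ¥83,869.80 × 43.9% = ¥36,818.84.
Line 3 (05.95, Sermark, 2,693 kg, ¥431,607.11):
Base rate for 05.95 is 5.5% + ¥0.94/kg.
Additional duty on 05.95 from Sermark: +32%. Applied ad valorem rate: 5.5% + 32% = 37.5%.
Duty = ¥431,607.11 × 37.5% + 2,693 × ¥0.94 = ¥164,384.09.
Total = ¥9,824.70 + ¥36,818.84 + ¥164,384.09 = ¥211,027.63.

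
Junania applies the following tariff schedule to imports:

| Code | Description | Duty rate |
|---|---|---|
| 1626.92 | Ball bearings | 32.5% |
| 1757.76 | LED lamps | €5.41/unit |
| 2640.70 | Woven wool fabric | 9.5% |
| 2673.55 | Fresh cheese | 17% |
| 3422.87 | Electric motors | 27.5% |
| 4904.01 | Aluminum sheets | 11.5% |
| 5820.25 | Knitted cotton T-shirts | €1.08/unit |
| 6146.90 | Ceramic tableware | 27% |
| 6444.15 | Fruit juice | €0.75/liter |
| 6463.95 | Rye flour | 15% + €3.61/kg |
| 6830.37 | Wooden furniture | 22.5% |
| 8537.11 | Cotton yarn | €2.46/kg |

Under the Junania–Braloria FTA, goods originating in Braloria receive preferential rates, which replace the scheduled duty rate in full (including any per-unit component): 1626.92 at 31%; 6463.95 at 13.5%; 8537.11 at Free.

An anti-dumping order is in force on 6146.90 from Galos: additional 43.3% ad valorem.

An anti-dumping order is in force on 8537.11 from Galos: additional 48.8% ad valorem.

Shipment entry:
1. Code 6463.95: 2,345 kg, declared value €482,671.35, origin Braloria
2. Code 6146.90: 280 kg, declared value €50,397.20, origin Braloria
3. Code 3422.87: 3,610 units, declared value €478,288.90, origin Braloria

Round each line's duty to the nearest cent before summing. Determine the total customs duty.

€210,297.32

Line 1 (6463.95, Braloria, 2,345 kg, €482,671.35):
Base rate for 6463.95 is 15% + €3.61/kg.
Origin Braloria qualifies under the Junania–Braloria agreement and 6463.95 is covered: preferential rate 13.5% applies instead.
Duty = €482,671.35 × 13.5% = €65,160.63.
Line 2 (6146.90, Braloria, 280 kg, €50,397.20):
Base rate for 6146.90 is 27%.
Origin Braloria is the FTA partner but 6146.90 is not on the preference list; base rate stands.
The additional-duty order on 6146.90 targets Galos, not Braloria; it does not apply.
Duty = €50,397.20 × 27% = €13,607.24.
Line 3 (3422.87, Braloria, 3,610 units, €478,288.90):
Base rate for 3422.87 is 27.5%.
Origin Braloria is the FTA partner but 3422.87 is not on the preference list; base rate stands.
Duty = €478,288.90 × 27.5% = €131,529.45.
Total = €65,160.63 + €13,607.24 + €131,529.45 = €210,297.32.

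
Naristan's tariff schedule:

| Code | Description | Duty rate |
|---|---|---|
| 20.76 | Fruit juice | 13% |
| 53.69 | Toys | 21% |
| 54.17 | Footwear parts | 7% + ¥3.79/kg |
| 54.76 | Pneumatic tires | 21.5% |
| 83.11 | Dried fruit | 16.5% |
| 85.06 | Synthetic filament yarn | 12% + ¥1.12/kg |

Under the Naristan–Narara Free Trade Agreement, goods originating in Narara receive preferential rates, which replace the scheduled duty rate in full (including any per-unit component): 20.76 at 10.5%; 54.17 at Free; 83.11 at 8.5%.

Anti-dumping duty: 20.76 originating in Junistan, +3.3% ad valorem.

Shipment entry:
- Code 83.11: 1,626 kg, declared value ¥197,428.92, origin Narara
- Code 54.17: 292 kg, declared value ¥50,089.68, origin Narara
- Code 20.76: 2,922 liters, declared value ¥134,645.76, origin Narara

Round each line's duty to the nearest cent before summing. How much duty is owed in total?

Line 1 (83.11, Narara, 1,626 kg, ¥197,428.92):
Base rate for 83.11 is 16.5%.
Origin Narara qualifies under the Naristan–Narara agreement and 83.11 is covered: preferential rate 8.5% applies instead.
Duty = ¥197,428.92 × 8.5% = ¥16,781.46.
Line 2 (54.17, Narara, 292 kg, ¥50,089.68):
Base rate for 54.17 is 7% + ¥3.79/kg.
Origin Narara qualifies under the Naristan–Narara agreement and 54.17 is covered: preferential rate Free applies instead.
Duty = ¥50,089.68 × 0% = ¥0.00.
Line 3 (20.76, Narara, 2,922 liters, ¥134,645.76):
Base rate for 20.76 is 13%.
Origin Narara qualifies under the Naristan–Narara agreement and 20.76 is covered: preferential rate 10.5% applies instead.
The additional-duty order on 20.76 targets Junistan, not Narara; it does not apply.
Duty = ¥134,645.76 × 10.5% = ¥14,137.80.
Total = ¥16,781.46 + ¥0.00 + ¥14,137.80 = ¥30,919.26.

¥30,919.26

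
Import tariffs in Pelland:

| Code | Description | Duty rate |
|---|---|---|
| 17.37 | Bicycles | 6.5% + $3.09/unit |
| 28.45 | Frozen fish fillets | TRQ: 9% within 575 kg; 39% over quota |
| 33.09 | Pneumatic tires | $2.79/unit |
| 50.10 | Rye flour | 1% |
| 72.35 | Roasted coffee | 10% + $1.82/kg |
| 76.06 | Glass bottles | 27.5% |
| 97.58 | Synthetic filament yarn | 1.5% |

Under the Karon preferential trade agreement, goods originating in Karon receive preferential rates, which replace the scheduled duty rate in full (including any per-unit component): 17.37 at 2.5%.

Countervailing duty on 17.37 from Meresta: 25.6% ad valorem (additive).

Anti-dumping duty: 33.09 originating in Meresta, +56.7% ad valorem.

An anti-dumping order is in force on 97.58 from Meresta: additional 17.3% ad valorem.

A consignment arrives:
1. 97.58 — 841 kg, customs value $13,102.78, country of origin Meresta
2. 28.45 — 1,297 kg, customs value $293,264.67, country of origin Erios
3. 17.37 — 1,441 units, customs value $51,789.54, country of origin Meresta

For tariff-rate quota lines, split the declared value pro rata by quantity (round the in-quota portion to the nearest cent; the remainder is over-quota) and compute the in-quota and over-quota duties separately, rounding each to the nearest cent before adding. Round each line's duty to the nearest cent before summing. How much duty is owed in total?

$98,909.69

Line 1 (97.58, Meresta, 841 kg, $13,102.78):
Base rate for 97.58 is 1.5%.
Additional duty on 97.58 from Meresta: +17.3%. Applied ad valorem rate: 1.5% + 17.3% = 18.8%.
Duty = $13,102.78 × 18.8% = $2,463.32.
Line 2 (28.45, Erios, 1,297 kg, $293,264.67):
Code 28.45 is under a tariff-rate quota (threshold 575 kg). In-quota: 575 kg at 9%; over-quota: 722 kg at 39%.
Pro-rata value split: in-quota = $293,264.67 × 575/1,297 = $130,013.25; over-quota = $293,264.67 − $130,013.25 = $163,251.42.
In-quota duty = $130,013.25 × 9% = $11,701.19. Over-quota duty = $163,251.42 × 39% = $63,668.05.
Line duty = $11,701.19 + $63,668.05 = $75,369.24.
Line 3 (17.37, Meresta, 1,441 units, $51,789.54):
Base rate for 17.37 is 6.5% + $3.09/unit.
17.37 has an FTA preferential rate, but origin Meresta is not Karon; base rate stands.
Additional duty on 17.37 from Meresta: +25.6%. Applied ad valorem rate: 6.5% + 25.6% = 32.1%.
Duty = $51,789.54 × 32.1% + 1,441 × $3.09 = $21,077.13.
Total = $2,463.32 + $75,369.24 + $21,077.13 = $98,909.69.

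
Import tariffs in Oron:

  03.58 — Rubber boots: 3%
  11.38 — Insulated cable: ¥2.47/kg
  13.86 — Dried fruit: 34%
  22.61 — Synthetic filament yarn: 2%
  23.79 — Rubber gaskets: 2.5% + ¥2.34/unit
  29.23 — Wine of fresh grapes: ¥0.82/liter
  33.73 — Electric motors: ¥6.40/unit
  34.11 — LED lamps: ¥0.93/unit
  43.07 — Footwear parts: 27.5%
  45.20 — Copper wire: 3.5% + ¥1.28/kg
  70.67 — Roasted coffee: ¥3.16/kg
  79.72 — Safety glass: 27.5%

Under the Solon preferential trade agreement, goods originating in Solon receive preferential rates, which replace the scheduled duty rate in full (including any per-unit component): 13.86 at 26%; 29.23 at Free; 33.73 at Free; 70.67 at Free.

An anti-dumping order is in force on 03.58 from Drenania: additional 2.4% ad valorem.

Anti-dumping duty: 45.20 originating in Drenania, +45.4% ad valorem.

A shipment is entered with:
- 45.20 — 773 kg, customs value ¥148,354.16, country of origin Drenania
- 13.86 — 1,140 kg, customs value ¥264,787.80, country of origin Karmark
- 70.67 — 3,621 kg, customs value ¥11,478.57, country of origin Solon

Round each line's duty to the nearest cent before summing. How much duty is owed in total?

¥163,562.47

Line 1 (45.20, Drenania, 773 kg, ¥148,354.16):
Base rate for 45.20 is 3.5% + ¥1.28/kg.
Additional duty on 45.20 from Drenania: +45.4%. Applied ad valorem rate: 3.5% + 45.4% = 48.9%.
Duty = ¥148,354.16 × 48.9% + 773 × ¥1.28 = ¥73,534.62.
Line 2 (13.86, Karmark, 1,140 kg, ¥264,787.80):
Base rate for 13.86 is 34%.
13.86 has an FTA preferential rate, but origin Karmark is not Solon; base rate stands.
Duty = ¥264,787.80 × 34% = ¥90,027.85.
Line 3 (70.67, Solon, 3,621 kg, ¥11,478.57):
Base rate for 70.67 is ¥3.16/kg.
Origin Solon qualifies under the Oron–Solon agreement and 70.67 is covered: preferential rate Free applies instead.
Duty = ¥11,478.57 × 0% = ¥0.00.
Total = ¥73,534.62 + ¥90,027.85 + ¥0.00 = ¥163,562.47.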